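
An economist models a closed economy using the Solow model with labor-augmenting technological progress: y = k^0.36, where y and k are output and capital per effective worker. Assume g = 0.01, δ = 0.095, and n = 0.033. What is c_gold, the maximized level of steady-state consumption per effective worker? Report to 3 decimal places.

c_gold ≈ 1.098

Capital per effective worker breaks even when investment replaces (n + g + δ)·k; here n + g + δ = 0.138.
Maximizing c = f(k) − (n+g+δ)·k gives f'(k) = n+g+δ, i.e. 0.36·k^(0.36−1) = 0.138, so k_gold = (0.36/0.138)^(1/0.64) ≈ 4.4736.
y_gold = 4.4736^0.36 ≈ 1.7149.
c_gold = y_gold − (n+g+δ)·k_gold = 1.7149 − 0.138·4.4736 ≈ 1.0975.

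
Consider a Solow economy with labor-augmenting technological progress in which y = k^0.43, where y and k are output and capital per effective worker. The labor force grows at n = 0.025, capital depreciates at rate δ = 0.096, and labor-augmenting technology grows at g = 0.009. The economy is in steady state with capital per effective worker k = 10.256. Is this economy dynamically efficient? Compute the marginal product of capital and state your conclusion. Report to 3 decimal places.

dynamically inefficient; MPK ≈ 0.114

Capital per effective worker breaks even when investment replaces (n + g + δ)·k; here n + g + δ = 0.13.
MPK = 0.43·k^(0.43−1) = 0.43·10.256^(-0.57) ≈ 0.1141.
MPK < 0.13, so the economy is dynamically inefficient (over-saving).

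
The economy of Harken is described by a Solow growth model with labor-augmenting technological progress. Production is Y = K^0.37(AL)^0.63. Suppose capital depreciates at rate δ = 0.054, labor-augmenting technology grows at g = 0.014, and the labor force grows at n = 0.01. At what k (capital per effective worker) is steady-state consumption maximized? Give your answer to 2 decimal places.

n + g + δ = 0.01 + 0.014 + 0.054 = 0.078.
Golden rule sets MPK = n+g+δ: 0.37·k^(0.37−1) = 0.078, so k_gold = (0.37/0.078)^(1/0.63) ≈ 11.8355.

k_gold ≈ 11.84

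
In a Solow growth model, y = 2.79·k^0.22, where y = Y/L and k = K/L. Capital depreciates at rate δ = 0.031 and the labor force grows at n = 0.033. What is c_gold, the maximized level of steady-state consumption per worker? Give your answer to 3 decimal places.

Capital per worker breaks even when investment replaces (n + δ)·k; here n + δ = 0.064.
At the golden rule the marginal product of capital equals n+δ: 0.22·2.79·k^(0.22−1) = 0.064. Solving, k_gold = (0.22·2.79/0.064)^(1/0.78) ≈ 18.1459.
y_gold = 2.79·18.1459^0.22 ≈ 5.2788.
c_gold = y_gold − (n+δ)·k_gold = 5.2788 − 0.064·18.1459 ≈ 4.1175.

c_gold ≈ 4.117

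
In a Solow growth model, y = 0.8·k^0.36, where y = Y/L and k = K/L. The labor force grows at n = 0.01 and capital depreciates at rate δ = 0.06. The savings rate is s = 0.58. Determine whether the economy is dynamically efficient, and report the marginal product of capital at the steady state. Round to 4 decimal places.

dynamically inefficient; MPK ≈ 0.0434

The effective depreciation rate is n + δ = 0.01 + 0.06 = 0.07.
Steady-state k*: s·A·k^0.36 = 0.07·k gives k* = (0.58·0.8/0.07)^(1/0.64) ≈ 19.2074.
MPK = 0.36·0.8·19.2074^(-0.64) ≈ 0.0434.
MPK < n+δ = 0.07, so the economy is dynamically inefficient (over-saving).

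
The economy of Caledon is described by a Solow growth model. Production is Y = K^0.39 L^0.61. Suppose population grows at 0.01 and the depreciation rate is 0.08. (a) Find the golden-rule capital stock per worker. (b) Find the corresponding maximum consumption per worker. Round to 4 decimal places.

(a) k_gold ≈ 11.0655; (b) c_gold ≈ 1.5577

The effective depreciation rate is n + δ = 0.01 + 0.08 = 0.09.
At the golden rule the marginal product of capital equals n+δ: 0.39·k^(0.39−1) = 0.09. Solving, k_gold = (0.39/0.09)^(1/0.61) ≈ 11.0655.
y_gold = 11.0655^0.39 ≈ 2.5536; c_gold = y_gold − 0.09·k_gold ≈ 1.5577.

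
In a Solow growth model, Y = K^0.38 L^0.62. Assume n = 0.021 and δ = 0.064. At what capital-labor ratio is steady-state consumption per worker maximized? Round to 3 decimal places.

k_gold ≈ 11.194

The effective depreciation rate is n + δ = 0.021 + 0.064 = 0.085.
Setting f'(k) = n+δ gives 0.38·k^(0.38−1) = 0.085, hence k_gold = (0.38/0.085)^(1/0.62) ≈ 11.1937.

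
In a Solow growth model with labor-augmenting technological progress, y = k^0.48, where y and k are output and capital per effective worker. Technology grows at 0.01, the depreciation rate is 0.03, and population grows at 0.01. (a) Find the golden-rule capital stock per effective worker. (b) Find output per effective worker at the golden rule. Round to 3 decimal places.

Break-even investment rate: n + g + δ = 0.01 + 0.01 + 0.03 = 0.05.
At the golden rule the marginal product of capital equals n+g+δ: 0.48·k^(0.48−1) = 0.05. Solving, k_gold = (0.48/0.05)^(1/0.52) ≈ 77.4432.
y_gold = 77.4432^0.48 ≈ 8.0670.

(a) k_gold ≈ 77.443; (b) y_gold ≈ 8.067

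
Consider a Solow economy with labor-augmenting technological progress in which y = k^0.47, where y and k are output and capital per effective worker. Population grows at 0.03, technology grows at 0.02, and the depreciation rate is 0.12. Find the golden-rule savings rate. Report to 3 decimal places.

s_gold = 0.470

n + g + δ = 0.03 + 0.02 + 0.12 = 0.17.
At the golden rule MPK = n+g+δ, and in any Cobb-Douglas steady state s = (n+g+δ)·k/y = MPK·k/y = capital's share 0.47.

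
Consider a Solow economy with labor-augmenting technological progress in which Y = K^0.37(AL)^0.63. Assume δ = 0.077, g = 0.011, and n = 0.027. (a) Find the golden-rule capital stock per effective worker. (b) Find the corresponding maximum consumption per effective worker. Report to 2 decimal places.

The effective depreciation rate is n + g + δ = 0.027 + 0.011 + 0.077 = 0.115.
Golden rule sets MPK = n+g+δ: 0.37·k^(0.37−1) = 0.115, so k_gold = (0.37/0.115)^(1/0.63) ≈ 6.3909.
y_gold = 6.3909^0.37 ≈ 1.9864; c_gold = y_gold − 0.115·k_gold ≈ 1.2514.

(a) k_gold ≈ 6.39; (b) c_gold ≈ 1.25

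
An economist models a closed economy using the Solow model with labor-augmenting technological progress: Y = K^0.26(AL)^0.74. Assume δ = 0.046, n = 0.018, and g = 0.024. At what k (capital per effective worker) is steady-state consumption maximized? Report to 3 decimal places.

Capital per effective worker breaks even when investment replaces (n + g + δ)·k; here n + g + δ = 0.088.
At the golden rule the marginal product of capital equals n+g+δ: 0.26·k^(0.26−1) = 0.088. Solving, k_gold = (0.26/0.088)^(1/0.74) ≈ 4.3231.

k_gold ≈ 4.323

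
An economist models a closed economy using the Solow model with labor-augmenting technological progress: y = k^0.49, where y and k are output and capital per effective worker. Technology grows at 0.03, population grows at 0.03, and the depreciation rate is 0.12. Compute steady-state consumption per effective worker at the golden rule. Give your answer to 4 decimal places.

The effective depreciation rate is n + g + δ = 0.03 + 0.03 + 0.12 = 0.18.
Maximizing c = f(k) − (n+g+δ)·k gives f'(k) = n+g+δ, i.e. 0.49·k^(0.49−1) = 0.18, so k_gold = (0.49/0.18)^(1/0.51) ≈ 7.1251.
y_gold = 7.1251^0.49 ≈ 2.6174.
c_gold = y_gold − (n+g+δ)·k_gold = 2.6174 − 0.18·7.1251 ≈ 1.3349.

c_gold ≈ 1.3349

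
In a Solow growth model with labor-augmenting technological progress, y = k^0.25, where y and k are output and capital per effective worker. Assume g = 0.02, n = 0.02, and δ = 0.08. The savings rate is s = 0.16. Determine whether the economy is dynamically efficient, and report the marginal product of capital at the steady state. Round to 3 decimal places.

Capital per effective worker breaks even when investment replaces (n + g + δ)·k; here n + g + δ = 0.12.
Steady-state k*: s·k^0.25 = 0.12·k gives k* = (0.16/0.12)^(1/0.75) ≈ 1.4675.
MPK = 0.25·1.4675^(-0.75) ≈ 0.1875.
MPK > n+g+δ = 0.12, so the economy is dynamically efficient (under-saving).

dynamically efficient; MPK ≈ 0.188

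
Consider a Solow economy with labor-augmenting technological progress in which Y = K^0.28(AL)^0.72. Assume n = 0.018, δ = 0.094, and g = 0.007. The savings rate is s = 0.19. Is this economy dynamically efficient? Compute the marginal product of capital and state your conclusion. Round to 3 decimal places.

dynamically efficient; MPK ≈ 0.175

n + g + δ = 0.018 + 0.007 + 0.094 = 0.119.
Steady-state k*: s·k^0.28 = 0.119·k gives k* = (0.19/0.119)^(1/0.72) ≈ 1.9153.
MPK = 0.28·1.9153^(-0.72) ≈ 0.1754.
MPK > n+g+δ = 0.119, so the economy is dynamically efficient (under-saving).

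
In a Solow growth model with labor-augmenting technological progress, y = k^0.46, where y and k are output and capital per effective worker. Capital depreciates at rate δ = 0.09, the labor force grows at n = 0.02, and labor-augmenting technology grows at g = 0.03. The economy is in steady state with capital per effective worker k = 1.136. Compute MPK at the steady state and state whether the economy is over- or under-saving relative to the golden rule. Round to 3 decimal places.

under-saving; MPK ≈ 0.429

The effective depreciation rate is n + g + δ = 0.02 + 0.03 + 0.09 = 0.14.
MPK = 0.46·k^(0.46−1) = 0.46·1.136^(-0.54) ≈ 0.4294.
MPK > 0.14, so the economy is dynamically efficient (under-saving).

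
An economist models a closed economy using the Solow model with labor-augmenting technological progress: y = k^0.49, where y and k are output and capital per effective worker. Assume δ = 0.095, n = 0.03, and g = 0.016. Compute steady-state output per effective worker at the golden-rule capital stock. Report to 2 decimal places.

The effective depreciation rate is n + g + δ = 0.03 + 0.016 + 0.095 = 0.141.
Setting f'(k) = n+g+δ gives 0.49·k^(0.49−1) = 0.141, hence k_gold = (0.49/0.141)^(1/0.51) ≈ 11.5011.
Output: y_gold = k_gold^0.49 = 11.5011^0.49 ≈ 3.3095.

y_gold ≈ 3.31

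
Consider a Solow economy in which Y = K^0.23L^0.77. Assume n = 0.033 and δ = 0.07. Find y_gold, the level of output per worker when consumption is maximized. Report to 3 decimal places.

y_gold ≈ 1.271

n + δ = 0.033 + 0.07 = 0.103.
At the golden rule the marginal product of capital equals n+δ: 0.23·k^(0.23−1) = 0.103. Solving, k_gold = (0.23/0.103)^(1/0.77) ≈ 2.8386.
Output: y_gold = k_gold^0.23 = 2.8386^0.23 ≈ 1.2712.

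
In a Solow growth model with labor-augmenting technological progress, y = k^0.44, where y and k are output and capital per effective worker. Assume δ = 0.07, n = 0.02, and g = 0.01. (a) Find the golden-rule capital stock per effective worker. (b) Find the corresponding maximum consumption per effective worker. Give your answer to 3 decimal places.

(a) k_gold ≈ 14.094; (b) c_gold ≈ 1.794

Capital per effective worker breaks even when investment replaces (n + g + δ)·k; here n + g + δ = 0.1.
Setting f'(k) = n+g+δ gives 0.44·k^(0.44−1) = 0.1, hence k_gold = (0.44/0.1)^(1/0.56) ≈ 14.0936.
y_gold = 14.0936^0.44 ≈ 3.2031; c_gold = y_gold − 0.1·k_gold ≈ 1.7937.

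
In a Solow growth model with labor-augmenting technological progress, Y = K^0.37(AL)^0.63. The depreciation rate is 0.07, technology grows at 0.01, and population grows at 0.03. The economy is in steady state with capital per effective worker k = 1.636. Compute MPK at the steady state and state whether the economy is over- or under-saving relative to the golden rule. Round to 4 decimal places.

Capital per effective worker breaks even when investment replaces (n + g + δ)·k; here n + g + δ = 0.11.
MPK = 0.37·k^(0.37−1) = 0.37·1.636^(-0.63) ≈ 0.2713.
MPK > 0.11, so the economy is dynamically efficient (under-saving).

under-saving; MPK ≈ 0.2713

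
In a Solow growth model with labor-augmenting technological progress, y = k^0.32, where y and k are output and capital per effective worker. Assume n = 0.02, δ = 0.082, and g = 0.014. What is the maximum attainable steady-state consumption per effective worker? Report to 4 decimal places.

c_gold ≈ 1.0962

The effective depreciation rate is n + g + δ = 0.02 + 0.014 + 0.082 = 0.116.
At the golden rule the marginal product of capital equals n+g+δ: 0.32·k^(0.32−1) = 0.116. Solving, k_gold = (0.32/0.116)^(1/0.68) ≈ 4.4471.
y_gold = 4.4471^0.32 ≈ 1.6121.
c_gold = y_gold − (n+g+δ)·k_gold = 1.6121 − 0.116·4.4471 ≈ 1.0962.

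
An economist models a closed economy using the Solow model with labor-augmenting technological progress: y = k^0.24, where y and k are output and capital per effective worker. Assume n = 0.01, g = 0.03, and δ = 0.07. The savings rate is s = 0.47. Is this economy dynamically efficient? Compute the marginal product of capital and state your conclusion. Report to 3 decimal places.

n + g + δ = 0.01 + 0.03 + 0.07 = 0.11.
Steady-state k*: s·k^0.24 = 0.11·k gives k* = (0.47/0.11)^(1/0.76) ≈ 6.7589.
MPK = 0.24·6.7589^(-0.76) ≈ 0.0562.
MPK < n+g+δ = 0.11, so the economy is dynamically inefficient (over-saving).

dynamically inefficient; MPK ≈ 0.056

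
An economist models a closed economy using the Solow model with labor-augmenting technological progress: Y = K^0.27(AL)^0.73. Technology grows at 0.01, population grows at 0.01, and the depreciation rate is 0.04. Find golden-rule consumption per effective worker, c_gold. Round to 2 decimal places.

c_gold ≈ 1.27

Break-even investment rate: n + g + δ = 0.01 + 0.01 + 0.04 = 0.06.
At the golden rule the marginal product of capital equals n+g+δ: 0.27·k^(0.27−1) = 0.06. Solving, k_gold = (0.27/0.06)^(1/0.73) ≈ 7.8490.
y_gold = 7.8490^0.27 ≈ 1.7442.
c_gold = y_gold − (n+g+δ)·k_gold = 1.7442 − 0.06·7.8490 ≈ 1.2733.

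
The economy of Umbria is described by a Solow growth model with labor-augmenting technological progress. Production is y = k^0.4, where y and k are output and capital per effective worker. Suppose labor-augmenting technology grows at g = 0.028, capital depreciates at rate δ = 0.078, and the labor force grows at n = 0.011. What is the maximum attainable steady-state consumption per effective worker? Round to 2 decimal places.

c_gold ≈ 1.36

Capital per effective worker breaks even when investment replaces (n + g + δ)·k; here n + g + δ = 0.117.
Setting f'(k) = n+g+δ gives 0.4·k^(0.4−1) = 0.117, hence k_gold = (0.4/0.117)^(1/0.6) ≈ 7.7587.
y_gold = 7.7587^0.4 ≈ 2.2694.
c_gold = y_gold − (n+g+δ)·k_gold = 2.2694 − 0.117·7.7587 ≈ 1.3617.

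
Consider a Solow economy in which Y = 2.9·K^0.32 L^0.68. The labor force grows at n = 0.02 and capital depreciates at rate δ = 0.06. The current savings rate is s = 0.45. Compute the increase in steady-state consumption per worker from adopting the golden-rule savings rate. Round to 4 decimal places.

Break-even investment rate: n + δ = 0.02 + 0.06 = 0.08.
Current steady state (s = 0.45): k* = (0.45·2.9/0.08)^(1/0.68) ≈ 60.6902, y* = 2.9·60.6902^0.32 ≈ 10.7894, c* = (1−0.45)·10.7894 ≈ 5.9342.
At the golden rule the marginal product of capital equals n+δ: 0.32·2.9·k^(0.32−1) = 0.08. Solving, k_gold = (0.32·2.9/0.08)^(1/0.68) ≈ 36.7603.
y_gold = 2.9·36.7603^0.32 ≈ 9.1901, c_gold = y_gold − 0.08·k_gold ≈ 6.2493.
Gain: Δc = 6.2493 − 5.9342 ≈ 0.3151.

Δc ≈ 0.3151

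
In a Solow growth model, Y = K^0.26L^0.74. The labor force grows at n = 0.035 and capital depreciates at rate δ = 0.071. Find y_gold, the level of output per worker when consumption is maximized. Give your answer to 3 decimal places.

Break-even investment rate: n + δ = 0.035 + 0.071 = 0.106.
At the golden rule the marginal product of capital equals n+δ: 0.26·k^(0.26−1) = 0.106. Solving, k_gold = (0.26/0.106)^(1/0.74) ≈ 3.3618.
Output: y_gold = k_gold^0.26 = 3.3618^0.26 ≈ 1.3706.

y_gold ≈ 1.371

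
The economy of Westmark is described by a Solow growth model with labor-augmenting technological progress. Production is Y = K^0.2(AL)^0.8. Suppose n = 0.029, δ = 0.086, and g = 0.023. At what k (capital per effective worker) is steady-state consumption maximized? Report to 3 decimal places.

The effective depreciation rate is n + g + δ = 0.029 + 0.023 + 0.086 = 0.138.
Golden rule sets MPK = n+g+δ: 0.2·k^(0.2−1) = 0.138, so k_gold = (0.2/0.138)^(1/0.8) ≈ 1.5902.

k_gold ≈ 1.590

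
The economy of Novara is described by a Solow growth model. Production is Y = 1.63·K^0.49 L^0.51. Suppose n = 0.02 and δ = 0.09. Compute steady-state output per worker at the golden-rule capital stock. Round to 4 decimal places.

y_gold ≈ 10.9500

The effective depreciation rate is n + δ = 0.02 + 0.09 = 0.11.
At the golden rule the marginal product of capital equals n+δ: 0.49·1.63·k^(0.49−1) = 0.11. Solving, k_gold = (0.49·1.63/0.11)^(1/0.51) ≈ 48.7773.
Output: y_gold = 1.63·k_gold^0.49 = 1.63·48.7773^0.49 ≈ 10.9500.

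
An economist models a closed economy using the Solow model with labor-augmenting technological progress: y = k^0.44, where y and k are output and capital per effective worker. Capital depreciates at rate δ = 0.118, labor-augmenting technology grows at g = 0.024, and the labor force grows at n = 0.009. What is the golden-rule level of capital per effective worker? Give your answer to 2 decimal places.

n + g + δ = 0.009 + 0.024 + 0.118 = 0.151.
Golden rule sets MPK = n+g+δ: 0.44·k^(0.44−1) = 0.151, so k_gold = (0.44/0.151)^(1/0.56) ≈ 6.7518.

k_gold ≈ 6.75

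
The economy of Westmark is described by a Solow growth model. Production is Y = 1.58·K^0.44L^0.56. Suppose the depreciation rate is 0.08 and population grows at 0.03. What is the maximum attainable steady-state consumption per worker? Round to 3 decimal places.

c_gold ≈ 3.767

Capital per worker breaks even when investment replaces (n + δ)·k; here n + δ = 0.11.
Setting f'(k) = n+δ gives 0.44·1.58·k^(0.44−1) = 0.11, hence k_gold = (0.44·1.58/0.11)^(1/0.56) ≈ 26.9062.
y_gold = 1.58·26.9062^0.44 ≈ 6.7265.
c_gold = y_gold − (n+δ)·k_gold = 6.7265 − 0.11·26.9062 ≈ 3.7669.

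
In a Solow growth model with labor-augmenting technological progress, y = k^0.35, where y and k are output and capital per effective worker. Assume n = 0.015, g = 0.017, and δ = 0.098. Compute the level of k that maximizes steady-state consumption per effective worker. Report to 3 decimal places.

n + g + δ = 0.015 + 0.017 + 0.098 = 0.13.
Golden rule sets MPK = n+g+δ: 0.35·k^(0.35−1) = 0.13, so k_gold = (0.35/0.13)^(1/0.65) ≈ 4.5891.

k_gold ≈ 4.589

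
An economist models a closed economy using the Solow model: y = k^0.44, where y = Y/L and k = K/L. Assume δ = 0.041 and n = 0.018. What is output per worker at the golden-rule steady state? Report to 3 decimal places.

y_gold ≈ 4.849

Break-even investment rate: n + δ = 0.018 + 0.041 = 0.059.
At the golden rule the marginal product of capital equals n+δ: 0.44·k^(0.44−1) = 0.059. Solving, k_gold = (0.44/0.059)^(1/0.56) ≈ 36.1589.
Output: y_gold = k_gold^0.44 = 36.1589^0.44 ≈ 4.8486.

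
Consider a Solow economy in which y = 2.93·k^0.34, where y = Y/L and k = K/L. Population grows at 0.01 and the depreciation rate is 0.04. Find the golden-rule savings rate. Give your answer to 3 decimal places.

s_gold = 0.340

Break-even investment rate: n + δ = 0.01 + 0.04 = 0.05.
At the golden rule MPK = n+δ, and in any Cobb-Douglas steady state s = (n+δ)·k/y = MPK·k/y = capital's share 0.34.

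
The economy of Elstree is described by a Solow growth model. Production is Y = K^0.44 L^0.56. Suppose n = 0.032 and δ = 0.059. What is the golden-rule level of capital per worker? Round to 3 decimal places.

n + δ = 0.032 + 0.059 = 0.091.
Golden rule sets MPK = n+δ: 0.44·k^(0.44−1) = 0.091, so k_gold = (0.44/0.091)^(1/0.56) ≈ 16.6787.

k_gold ≈ 16.679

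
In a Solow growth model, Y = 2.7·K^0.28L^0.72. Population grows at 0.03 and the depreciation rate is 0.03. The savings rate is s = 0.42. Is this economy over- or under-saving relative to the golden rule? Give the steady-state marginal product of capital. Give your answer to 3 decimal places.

over-saving; MPK ≈ 0.040

Capital per worker breaks even when investment replaces (n + δ)·k; here n + δ = 0.06.
Steady-state k*: s·A·k^0.28 = 0.06·k gives k* = (0.42·2.7/0.06)^(1/0.72) ≈ 59.2739.
MPK = 0.28·2.7·59.2739^(-0.72) ≈ 0.0400.
MPK < n+δ = 0.06, so the economy is dynamically inefficient (over-saving).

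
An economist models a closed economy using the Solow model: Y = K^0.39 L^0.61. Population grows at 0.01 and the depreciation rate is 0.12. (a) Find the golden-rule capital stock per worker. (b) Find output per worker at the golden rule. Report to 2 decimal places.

n + δ = 0.01 + 0.12 = 0.13.
Setting f'(k) = n+δ gives 0.39·k^(0.39−1) = 0.13, hence k_gold = (0.39/0.13)^(1/0.61) ≈ 6.0557.
y_gold = 6.0557^0.39 ≈ 2.0186.

(a) k_gold ≈ 6.06; (b) y_gold ≈ 2.02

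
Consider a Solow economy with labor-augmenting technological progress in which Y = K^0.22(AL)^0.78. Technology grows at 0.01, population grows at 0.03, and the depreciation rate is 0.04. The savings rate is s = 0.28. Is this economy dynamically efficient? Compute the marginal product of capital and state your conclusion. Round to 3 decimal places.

Capital per effective worker breaks even when investment replaces (n + g + δ)·k; here n + g + δ = 0.08.
Steady-state k*: s·k^0.22 = 0.08·k gives k* = (0.28/0.08)^(1/0.78) ≈ 4.9834.
MPK = 0.22·4.9834^(-0.78) ≈ 0.0629.
MPK < n+g+δ = 0.08, so the economy is dynamically inefficient (over-saving).

dynamically inefficient; MPK ≈ 0.063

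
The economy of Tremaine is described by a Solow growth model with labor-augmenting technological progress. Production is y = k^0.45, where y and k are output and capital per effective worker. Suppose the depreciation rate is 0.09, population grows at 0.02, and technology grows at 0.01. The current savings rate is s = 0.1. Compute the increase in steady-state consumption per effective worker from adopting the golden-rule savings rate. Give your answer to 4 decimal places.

Capital per effective worker breaks even when investment replaces (n + g + δ)·k; here n + g + δ = 0.12.
Current steady state (s = 0.1): k* = (0.1/0.12)^(1/0.55) ≈ 0.7179, y* = 0.7179^0.45 ≈ 0.8614, c* = (1−0.1)·0.8614 ≈ 0.7753.
Maximizing c = f(k) − (n+g+δ)·k gives f'(k) = n+g+δ, i.e. 0.45·k^(0.45−1) = 0.12, so k_gold = (0.45/0.12)^(1/0.55) ≈ 11.0584.
y_gold = 11.0584^0.45 ≈ 2.9489, c_gold = y_gold − 0.12·k_gold ≈ 1.6219.
Gain: Δc = 1.6219 − 0.7753 ≈ 0.8466.

Δc ≈ 0.8466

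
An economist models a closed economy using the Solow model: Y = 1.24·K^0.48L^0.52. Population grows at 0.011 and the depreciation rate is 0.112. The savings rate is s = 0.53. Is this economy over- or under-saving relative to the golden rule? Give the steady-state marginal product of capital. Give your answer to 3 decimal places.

Break-even investment rate: n + δ = 0.011 + 0.112 = 0.123.
Steady-state k*: s·A·k^0.48 = 0.123·k gives k* = (0.53·1.24/0.123)^(1/0.52) ≈ 25.0958.
MPK = 0.48·1.24·25.0958^(-0.52) ≈ 0.1114.
MPK < n+δ = 0.123, so the economy is dynamically inefficient (over-saving).

over-saving; MPK ≈ 0.111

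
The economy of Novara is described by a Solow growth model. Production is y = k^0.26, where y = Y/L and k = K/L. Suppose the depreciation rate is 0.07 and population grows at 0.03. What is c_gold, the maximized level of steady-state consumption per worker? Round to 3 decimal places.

n + δ = 0.03 + 0.07 = 0.1.
Maximizing c = f(k) − (n+δ)·k gives f'(k) = n+δ, i.e. 0.26·k^(0.26−1) = 0.1, so k_gold = (0.26/0.1)^(1/0.74) ≈ 3.6373.
y_gold = 3.6373^0.26 ≈ 1.3989.
c_gold = y_gold − (n+δ)·k_gold = 1.3989 − 0.1·3.6373 ≈ 1.0352.

c_gold ≈ 1.035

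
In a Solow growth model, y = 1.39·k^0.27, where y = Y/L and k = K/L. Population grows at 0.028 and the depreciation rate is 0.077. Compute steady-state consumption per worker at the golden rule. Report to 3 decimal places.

c_gold ≈ 1.625

n + δ = 0.028 + 0.077 = 0.105.
At the golden rule the marginal product of capital equals n+δ: 0.27·1.39·k^(0.27−1) = 0.105. Solving, k_gold = (0.27·1.39/0.105)^(1/0.73) ≈ 5.7252.
y_gold = 1.39·5.7252^0.27 ≈ 2.2265.
c_gold = y_gold − (n+δ)·k_gold = 2.2265 − 0.105·5.7252 ≈ 1.6253.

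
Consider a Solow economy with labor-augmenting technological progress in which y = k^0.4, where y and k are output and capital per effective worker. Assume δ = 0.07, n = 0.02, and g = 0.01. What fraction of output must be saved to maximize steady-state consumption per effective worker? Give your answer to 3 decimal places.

s_gold = 0.400

Capital per effective worker breaks even when investment replaces (n + g + δ)·k; here n + g + δ = 0.1.
At the golden rule MPK = n+g+δ, and in any Cobb-Douglas steady state s = (n+g+δ)·k/y = MPK·k/y = capital's share 0.4.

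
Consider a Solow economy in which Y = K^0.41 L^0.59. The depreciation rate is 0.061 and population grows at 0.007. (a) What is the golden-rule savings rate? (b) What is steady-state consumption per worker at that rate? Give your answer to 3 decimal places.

The effective depreciation rate is n + δ = 0.007 + 0.061 = 0.068.
For Cobb-Douglas, s_gold equals capital's share: s_gold = 0.41.
Maximizing c = f(k) − (n+δ)·k gives f'(k) = n+δ, i.e. 0.41·k^(0.41−1) = 0.068, so k_gold = (0.41/0.068)^(1/0.59) ≈ 21.0136.
y_gold = 21.0136^0.41 ≈ 3.4852; c_gold = (1−0.41)·y_gold ≈ 2.0563.

(a) s_gold = 0.410; (b) c_gold ≈ 2.056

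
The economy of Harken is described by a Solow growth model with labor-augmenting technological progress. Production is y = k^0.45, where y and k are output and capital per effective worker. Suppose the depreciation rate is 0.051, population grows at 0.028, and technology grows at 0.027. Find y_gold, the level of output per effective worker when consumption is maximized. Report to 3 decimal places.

y_gold ≈ 3.264

The effective depreciation rate is n + g + δ = 0.028 + 0.027 + 0.051 = 0.106.
Maximizing c = f(k) − (n+g+δ)·k gives f'(k) = n+g+δ, i.e. 0.45·k^(0.45−1) = 0.106, so k_gold = (0.45/0.106)^(1/0.55) ≈ 13.8563.
Output: y_gold = k_gold^0.45 = 13.8563^0.45 ≈ 3.2639.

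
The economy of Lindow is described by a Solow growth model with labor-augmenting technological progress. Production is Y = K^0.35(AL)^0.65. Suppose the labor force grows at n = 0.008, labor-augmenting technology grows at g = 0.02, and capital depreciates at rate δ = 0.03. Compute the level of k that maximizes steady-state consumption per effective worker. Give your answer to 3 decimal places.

k_gold ≈ 15.885

Break-even investment rate: n + g + δ = 0.008 + 0.02 + 0.03 = 0.058.
Golden rule sets MPK = n+g+δ: 0.35·k^(0.35−1) = 0.058, so k_gold = (0.35/0.058)^(1/0.65) ≈ 15.8849.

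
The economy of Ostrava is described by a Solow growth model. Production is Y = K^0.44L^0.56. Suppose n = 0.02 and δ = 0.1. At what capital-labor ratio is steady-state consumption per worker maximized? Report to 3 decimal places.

k_gold ≈ 10.177

n + δ = 0.02 + 0.1 = 0.12.
Setting f'(k) = n+δ gives 0.44·k^(0.44−1) = 0.12, hence k_gold = (0.44/0.12)^(1/0.56) ≈ 10.1772.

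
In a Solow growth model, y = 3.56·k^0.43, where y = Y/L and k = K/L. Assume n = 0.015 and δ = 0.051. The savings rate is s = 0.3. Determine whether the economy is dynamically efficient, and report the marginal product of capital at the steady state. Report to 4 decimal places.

n + δ = 0.015 + 0.051 = 0.066.
Steady-state k*: s·A·k^0.43 = 0.066·k gives k* = (0.3·3.56/0.066)^(1/0.57) ≈ 132.1602.
MPK = 0.43·3.56·132.1602^(-0.57) ≈ 0.0946.
MPK > n+δ = 0.066, so the economy is dynamically efficient (under-saving).

dynamically efficient; MPK ≈ 0.0946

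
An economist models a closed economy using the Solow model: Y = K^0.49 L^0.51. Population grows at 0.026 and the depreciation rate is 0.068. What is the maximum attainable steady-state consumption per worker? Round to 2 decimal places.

c_gold ≈ 2.49

Capital per worker breaks even when investment replaces (n + δ)·k; here n + δ = 0.094.
Golden rule sets MPK = n+δ: 0.49·k^(0.49−1) = 0.094, so k_gold = (0.49/0.094)^(1/0.51) ≈ 25.4692.
y_gold = 25.4692^0.49 ≈ 4.8859.
c_gold = y_gold − (n+δ)·k_gold = 4.8859 − 0.094·25.4692 ≈ 2.4918.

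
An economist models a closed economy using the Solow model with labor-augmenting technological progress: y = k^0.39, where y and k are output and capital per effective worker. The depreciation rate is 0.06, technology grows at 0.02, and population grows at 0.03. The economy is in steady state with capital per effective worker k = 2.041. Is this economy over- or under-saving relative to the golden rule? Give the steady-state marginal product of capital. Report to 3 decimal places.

The effective depreciation rate is n + g + δ = 0.03 + 0.02 + 0.06 = 0.11.
MPK = 0.39·k^(0.39−1) = 0.39·2.041^(-0.61) ≈ 0.2524.
MPK > 0.11, so the economy is dynamically efficient (under-saving).

under-saving; MPK ≈ 0.252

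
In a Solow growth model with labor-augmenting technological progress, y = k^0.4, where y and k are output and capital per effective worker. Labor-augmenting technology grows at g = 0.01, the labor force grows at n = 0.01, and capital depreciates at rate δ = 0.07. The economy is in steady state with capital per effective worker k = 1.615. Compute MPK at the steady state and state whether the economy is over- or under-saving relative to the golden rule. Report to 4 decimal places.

n + g + δ = 0.01 + 0.01 + 0.07 = 0.09.
MPK = 0.4·k^(0.4−1) = 0.4·1.615^(-0.6) ≈ 0.3000.
MPK > 0.09, so the economy is dynamically efficient (under-saving).

under-saving; MPK ≈ 0.3000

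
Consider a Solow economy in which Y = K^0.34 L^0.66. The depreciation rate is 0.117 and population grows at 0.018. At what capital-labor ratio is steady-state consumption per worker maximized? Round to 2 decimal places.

Break-even investment rate: n + δ = 0.018 + 0.117 = 0.135.
Golden rule sets MPK = n+δ: 0.34·k^(0.34−1) = 0.135, so k_gold = (0.34/0.135)^(1/0.66) ≈ 4.0532.

k_gold ≈ 4.05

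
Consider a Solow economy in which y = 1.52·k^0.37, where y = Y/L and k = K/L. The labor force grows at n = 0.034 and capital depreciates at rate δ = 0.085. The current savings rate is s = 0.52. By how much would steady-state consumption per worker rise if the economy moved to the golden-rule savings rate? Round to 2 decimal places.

Δc ≈ 0.17

Capital per worker breaks even when investment replaces (n + δ)·k; here n + δ = 0.119.
Current steady state (s = 0.52): k* = (0.52·1.52/0.119)^(1/0.63) ≈ 20.1947, y* = 1.52·20.1947^0.37 ≈ 4.6215, c* = (1−0.52)·4.6215 ≈ 2.2183.
Maximizing c = f(k) − (n+δ)·k gives f'(k) = n+δ, i.e. 0.37·1.52·k^(0.37−1) = 0.119, so k_gold = (0.37·1.52/0.119)^(1/0.63) ≈ 11.7661.
y_gold = 1.52·11.7661^0.37 ≈ 3.7842, c_gold = y_gold − 0.119·k_gold ≈ 2.3841.
Gain: Δc = 2.3841 − 2.2183 ≈ 0.1658.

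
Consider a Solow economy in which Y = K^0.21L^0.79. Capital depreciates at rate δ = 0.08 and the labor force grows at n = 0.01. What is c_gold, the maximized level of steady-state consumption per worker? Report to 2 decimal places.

Capital per worker breaks even when investment replaces (n + δ)·k; here n + δ = 0.09.
Golden rule sets MPK = n+δ: 0.21·k^(0.21−1) = 0.09, so k_gold = (0.21/0.09)^(1/0.79) ≈ 2.9228.
y_gold = 2.9228^0.21 ≈ 1.2526.
c_gold = y_gold − (n+δ)·k_gold = 1.2526 − 0.09·2.9228 ≈ 0.9896.

c_gold ≈ 0.99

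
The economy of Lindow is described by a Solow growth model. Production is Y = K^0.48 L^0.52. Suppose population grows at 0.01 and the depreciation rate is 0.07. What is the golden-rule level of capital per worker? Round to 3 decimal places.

k_gold ≈ 31.365

The effective depreciation rate is n + δ = 0.01 + 0.07 = 0.08.
Golden rule sets MPK = n+δ: 0.48·k^(0.48−1) = 0.08, so k_gold = (0.48/0.08)^(1/0.52) ≈ 31.3650.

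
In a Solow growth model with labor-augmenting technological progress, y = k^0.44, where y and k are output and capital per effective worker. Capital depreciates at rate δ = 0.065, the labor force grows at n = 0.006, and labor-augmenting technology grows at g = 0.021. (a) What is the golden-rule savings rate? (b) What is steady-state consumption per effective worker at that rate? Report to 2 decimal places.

(a) s_gold = 0.44; (b) c_gold ≈ 1.92

The effective depreciation rate is n + g + δ = 0.006 + 0.021 + 0.065 = 0.092.
For Cobb-Douglas, s_gold equals capital's share: s_gold = 0.44.
Setting f'(k) = n+g+δ gives 0.44·k^(0.44−1) = 0.092, hence k_gold = (0.44/0.092)^(1/0.56) ≈ 16.3564.
y_gold = 16.3564^0.44 ≈ 3.4200; c_gold = (1−0.44)·y_gold ≈ 1.9152.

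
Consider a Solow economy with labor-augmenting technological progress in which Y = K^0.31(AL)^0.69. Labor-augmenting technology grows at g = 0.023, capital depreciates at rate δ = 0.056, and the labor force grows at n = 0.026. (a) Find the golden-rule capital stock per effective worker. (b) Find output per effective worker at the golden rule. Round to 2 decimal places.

The effective depreciation rate is n + g + δ = 0.026 + 0.023 + 0.056 = 0.105.
At the golden rule the marginal product of capital equals n+g+δ: 0.31·k^(0.31−1) = 0.105. Solving, k_gold = (0.31/0.105)^(1/0.69) ≈ 4.8019.
y_gold = 4.8019^0.31 ≈ 1.6264.

(a) k_gold ≈ 4.80; (b) y_gold ≈ 1.63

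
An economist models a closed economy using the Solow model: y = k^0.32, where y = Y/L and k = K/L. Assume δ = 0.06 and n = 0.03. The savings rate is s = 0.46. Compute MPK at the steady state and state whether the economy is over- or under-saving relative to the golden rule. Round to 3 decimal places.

n + δ = 0.03 + 0.06 = 0.09.
Steady-state k*: s·k^0.32 = 0.09·k gives k* = (0.46/0.09)^(1/0.68) ≈ 11.0137.
MPK = 0.32·11.0137^(-0.68) ≈ 0.0626.
MPK < n+δ = 0.09, so the economy is dynamically inefficient (over-saving).

over-saving; MPK ≈ 0.063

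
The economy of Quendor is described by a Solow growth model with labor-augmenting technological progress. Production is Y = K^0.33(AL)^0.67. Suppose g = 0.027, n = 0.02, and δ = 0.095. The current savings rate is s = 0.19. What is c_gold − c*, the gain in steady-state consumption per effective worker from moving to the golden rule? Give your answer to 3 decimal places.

Capital per effective worker breaks even when investment replaces (n + g + δ)·k; here n + g + δ = 0.142.
Current steady state (s = 0.19): k* = (0.19/0.142)^(1/0.67) ≈ 1.5444, y* = 1.5444^0.33 ≈ 1.1542, c* = (1−0.19)·1.1542 ≈ 0.9349.
Setting f'(k) = n+g+δ gives 0.33·k^(0.33−1) = 0.142, hence k_gold = (0.33/0.142)^(1/0.67) ≈ 3.5205.
y_gold = 3.5205^0.33 ≈ 1.5149, c_gold = y_gold − 0.142·k_gold ≈ 1.0150.
Gain: Δc = 1.0150 − 0.9349 ≈ 0.0801.

Δc ≈ 0.080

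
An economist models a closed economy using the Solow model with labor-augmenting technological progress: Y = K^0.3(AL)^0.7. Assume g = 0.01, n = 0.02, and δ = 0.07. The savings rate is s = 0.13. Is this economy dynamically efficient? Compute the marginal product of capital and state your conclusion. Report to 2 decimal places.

n + g + δ = 0.02 + 0.01 + 0.07 = 0.1.
Steady-state k*: s·k^0.3 = 0.1·k gives k* = (0.13/0.1)^(1/0.7) ≈ 1.4547.
MPK = 0.3·1.4547^(-0.7) ≈ 0.2308.
MPK > n+g+δ = 0.1, so the economy is dynamically efficient (under-saving).

dynamically efficient; MPK ≈ 0.23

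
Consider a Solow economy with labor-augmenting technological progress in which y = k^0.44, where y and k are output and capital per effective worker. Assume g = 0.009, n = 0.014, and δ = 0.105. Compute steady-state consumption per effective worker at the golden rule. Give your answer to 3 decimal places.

c_gold ≈ 1.477

Capital per effective worker breaks even when investment replaces (n + g + δ)·k; here n + g + δ = 0.128.
Setting f'(k) = n+g+δ gives 0.44·k^(0.44−1) = 0.128, hence k_gold = (0.44/0.128)^(1/0.56) ≈ 9.0694.
y_gold = 9.0694^0.44 ≈ 2.6384.
c_gold = y_gold − (n+g+δ)·k_gold = 2.6384 − 0.128·9.0694 ≈ 1.4775.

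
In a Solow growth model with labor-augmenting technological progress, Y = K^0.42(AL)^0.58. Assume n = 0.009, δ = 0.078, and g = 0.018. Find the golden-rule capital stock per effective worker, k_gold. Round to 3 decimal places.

k_gold ≈ 10.915

n + g + δ = 0.009 + 0.018 + 0.078 = 0.105.
At the golden rule the marginal product of capital equals n+g+δ: 0.42·k^(0.42−1) = 0.105. Solving, k_gold = (0.42/0.105)^(1/0.58) ≈ 10.9153.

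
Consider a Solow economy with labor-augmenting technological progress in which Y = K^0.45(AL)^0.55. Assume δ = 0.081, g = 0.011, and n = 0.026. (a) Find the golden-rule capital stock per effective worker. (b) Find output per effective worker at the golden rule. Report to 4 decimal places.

Break-even investment rate: n + g + δ = 0.026 + 0.011 + 0.081 = 0.118.
Golden rule sets MPK = n+g+δ: 0.45·k^(0.45−1) = 0.118, so k_gold = (0.45/0.118)^(1/0.55) ≈ 11.4016.
y_gold = 11.4016^0.45 ≈ 2.9897.

(a) k_gold ≈ 11.4016; (b) y_gold ≈ 2.9897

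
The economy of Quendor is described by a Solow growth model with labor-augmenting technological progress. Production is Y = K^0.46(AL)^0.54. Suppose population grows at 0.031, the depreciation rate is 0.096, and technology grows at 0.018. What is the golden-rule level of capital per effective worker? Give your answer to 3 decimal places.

k_gold ≈ 8.482

n + g + δ = 0.031 + 0.018 + 0.096 = 0.145.
Maximizing c = f(k) − (n+g+δ)·k gives f'(k) = n+g+δ, i.e. 0.46·k^(0.46−1) = 0.145, so k_gold = (0.46/0.145)^(1/0.54) ≈ 8.4820.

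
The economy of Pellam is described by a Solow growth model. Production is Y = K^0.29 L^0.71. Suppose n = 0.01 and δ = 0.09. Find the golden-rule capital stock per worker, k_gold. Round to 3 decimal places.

k_gold ≈ 4.480

Capital per worker breaks even when investment replaces (n + δ)·k; here n + δ = 0.1.
Maximizing c = f(k) − (n+δ)·k gives f'(k) = n+δ, i.e. 0.29·k^(0.29−1) = 0.1, so k_gold = (0.29/0.1)^(1/0.71) ≈ 4.4799.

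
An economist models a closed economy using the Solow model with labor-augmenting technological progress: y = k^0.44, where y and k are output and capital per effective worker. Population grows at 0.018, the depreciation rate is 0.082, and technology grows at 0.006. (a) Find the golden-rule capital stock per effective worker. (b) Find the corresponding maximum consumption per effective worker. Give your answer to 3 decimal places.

Capital per effective worker breaks even when investment replaces (n + g + δ)·k; here n + g + δ = 0.106.
Golden rule sets MPK = n+g+δ: 0.44·k^(0.44−1) = 0.106, so k_gold = (0.44/0.106)^(1/0.56) ≈ 12.7009.
y_gold = 12.7009^0.44 ≈ 3.0598; c_gold = y_gold − 0.106·k_gold ≈ 1.7135.

(a) k_gold ≈ 12.701; (b) c_gold ≈ 1.713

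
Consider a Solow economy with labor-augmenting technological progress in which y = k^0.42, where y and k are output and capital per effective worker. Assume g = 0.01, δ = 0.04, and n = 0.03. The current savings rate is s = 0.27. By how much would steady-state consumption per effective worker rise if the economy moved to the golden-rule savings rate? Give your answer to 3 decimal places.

Capital per effective worker breaks even when investment replaces (n + g + δ)·k; here n + g + δ = 0.08.
Current steady state (s = 0.27): k* = (0.27/0.08)^(1/0.58) ≈ 8.1436, y* = 8.1436^0.42 ≈ 2.4129, c* = (1−0.27)·2.4129 ≈ 1.7614.
At the golden rule the marginal product of capital equals n+g+δ: 0.42·k^(0.42−1) = 0.08. Solving, k_gold = (0.42/0.08)^(1/0.58) ≈ 17.4443.
y_gold = 17.4443^0.42 ≈ 3.3227, c_gold = y_gold − 0.08·k_gold ≈ 1.9272.
Gain: Δc = 1.9272 − 1.7614 ≈ 0.1657.

Δc ≈ 0.166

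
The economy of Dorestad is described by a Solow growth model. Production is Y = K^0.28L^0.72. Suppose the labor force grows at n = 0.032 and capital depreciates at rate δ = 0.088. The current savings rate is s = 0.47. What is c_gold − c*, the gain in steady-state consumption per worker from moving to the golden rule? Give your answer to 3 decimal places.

Δc ≈ 0.100

Break-even investment rate: n + δ = 0.032 + 0.088 = 0.12.
Current steady state (s = 0.47): k* = (0.47/0.12)^(1/0.72) ≈ 6.6603, y* = 6.6603^0.28 ≈ 1.7005, c* = (1−0.47)·1.7005 ≈ 0.9013.
Setting f'(k) = n+δ gives 0.28·k^(0.28−1) = 0.12, hence k_gold = (0.28/0.12)^(1/0.72) ≈ 3.2440.
y_gold = 3.2440^0.28 ≈ 1.3903, c_gold = y_gold − 0.12·k_gold ≈ 1.0010.
Gain: Δc = 1.0010 − 0.9013 ≈ 0.0997.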